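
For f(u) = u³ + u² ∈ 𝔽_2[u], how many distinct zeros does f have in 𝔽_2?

Evaluate at each of the 2 elements of 𝔽_2:
f(0) = 0 → root; f(1) = 0 → root.
Roots: {0, 1}.

2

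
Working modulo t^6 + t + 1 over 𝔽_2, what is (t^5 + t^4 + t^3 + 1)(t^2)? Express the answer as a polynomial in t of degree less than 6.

t^5 + 1

Multiply in 𝔽_2[t]: (t^5 + t^4 + t^3 + 1)·(t^2) = t^7 + t^6 + t^5 + t^2.
Reduce using t^6 ≡ t + 1 (mod t^6 + t + 1).
Reduced: t^5 + 1.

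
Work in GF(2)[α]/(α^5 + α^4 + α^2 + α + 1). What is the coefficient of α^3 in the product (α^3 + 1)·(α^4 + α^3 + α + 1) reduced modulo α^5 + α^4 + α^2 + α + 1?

Multiply in GF(2)[α]: (α^3 + 1)·(α^4 + α^3 + α + 1) = α^7 + α^6 + α + 1.
Reduce using α^5 ≡ α^4 + α^2 + α + 1 (mod α^5 + α^4 + α^2 + α + 1).
Reduced: α^4 + α^3 + α^2 + α + 1.

1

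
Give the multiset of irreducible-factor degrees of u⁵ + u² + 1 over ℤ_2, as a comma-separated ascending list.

Write f(u) = u⁵ + u² + 1.
Roots in ℤ_2: f(0) = 1; f(1) = 1.
Complete factorization: f(u) = (u⁵ + u² + 1).
Factor degrees with multiplicity: 5 = 5.

5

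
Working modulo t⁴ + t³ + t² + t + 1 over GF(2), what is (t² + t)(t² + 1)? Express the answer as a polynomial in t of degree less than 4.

1

Multiply in GF(2)[t]: (t² + t)·(t² + 1) = t⁴ + t³ + t² + t.
Reduce using t⁴ ≡ t³ + t² + t + 1 (mod t⁴ + t³ + t² + t + 1).
Reduced: 1.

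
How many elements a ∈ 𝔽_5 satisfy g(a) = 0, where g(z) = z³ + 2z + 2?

2

Evaluate at each of the 5 elements of 𝔽_5:
g(0) = 2; g(1) = 0 → root; g(2) = 4; g(3) = 0 → root; g(4) = 4.
Roots: {1, 3}.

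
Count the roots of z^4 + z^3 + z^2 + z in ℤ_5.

Write P(z) = z^4 + z^3 + z^2 + z.
Evaluate at each of the 5 elements of ℤ_5:
P(0) = 0 → root; P(1) = 4; P(2) = 0 → root; P(3) = 0 → root; P(4) = 0 → root.
Roots: {0, 2, 3, 4}.

4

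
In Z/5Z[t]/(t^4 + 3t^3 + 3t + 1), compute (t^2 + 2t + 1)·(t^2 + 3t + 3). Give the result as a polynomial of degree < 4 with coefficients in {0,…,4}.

Multiply in Z/5Z[t]: (t^2 + 2t + 1)·(t^2 + 3t + 3) = t^4 + 4t + 3.
Reduce using t^4 ≡ 2t^3 + 2t + 4 (mod t^4 + 3t^3 + 3t + 1).
Reduced: 2t^3 + t + 2.

2t^3 + t + 2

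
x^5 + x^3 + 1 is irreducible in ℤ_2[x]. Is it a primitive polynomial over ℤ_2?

Write f(x) = x^5 + x^3 + 1.
|GF(2^5)^×| = 2^5 − 1 = 31. Prime factorization: 31 = 31.
f is primitive ⇔ x has order 31 in GF(2)[x]/(f), i.e. x^(31/q) ≠ 1 for each prime q | 31.
x^(1) mod f = x.
None equal 1, so x has full order 31; f is primitive.

Yes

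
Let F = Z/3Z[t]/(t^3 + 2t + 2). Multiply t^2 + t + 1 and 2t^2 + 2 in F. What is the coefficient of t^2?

0

Multiply in Z/3Z[t]: (t^2 + t + 1)·(2t^2 + 2) = 2t^4 + 2t^3 + t^2 + 2t + 2.
Reduce using t^3 ≡ t + 1 (mod t^3 + 2t + 2).
Reduced: 1.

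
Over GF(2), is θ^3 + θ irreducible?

No

Write f(θ) = θ^3 + θ.
Check for roots in GF(2): f(0) = 0 → root; f(1) = 0 → root.
f(0) = 0, so (θ) divides f(θ); f is reducible.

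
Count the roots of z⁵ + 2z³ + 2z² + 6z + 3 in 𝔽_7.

4

Write P(z) = z⁵ + 2z³ + 2z² + 6z + 3.
Evaluate at each of the 7 elements of 𝔽_7:
P(0) = 3; P(1) = 0 → root; P(2) = 1; P(3) = 0 → root; P(4) = 0 → root; P(5) = 0 → root; P(6) = 3.
Roots: {1, 3, 4, 5}.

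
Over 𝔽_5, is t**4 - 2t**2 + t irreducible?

Write g(t) = t**4 - 2t**2 + t.
Check for roots in 𝔽_5: g(0) = 0 → root; g(1) = 0 → root; g(2) = 0 → root; g(3) = 1; g(4) = 3.
g(0) = 0, so (t) divides g(t); g is reducible.

No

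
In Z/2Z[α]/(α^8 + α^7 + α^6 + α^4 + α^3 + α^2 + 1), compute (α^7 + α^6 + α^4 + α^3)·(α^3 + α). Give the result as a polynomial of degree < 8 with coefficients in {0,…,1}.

α^2

Multiply in Z/2Z[α]: (α^7 + α^6 + α^4 + α^3)·(α^3 + α) = α^10 + α^9 + α^8 + α^6 + α^5 + α^4.
Reduce using α^8 ≡ α^7 + α^6 + α^4 + α^3 + α^2 + 1 (mod α^8 + α^7 + α^6 + α^4 + α^3 + α^2 + 1).
Reduced: α^2.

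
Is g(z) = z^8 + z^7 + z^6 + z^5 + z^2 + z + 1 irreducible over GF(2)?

Check for roots in GF(2): g(0) = 1; g(1) = 1.
No roots, so no linear factors.
Monic irreducibles of degree 2 over GF(2): z^2 + z + 1.
None of them divide g (all give nonzero remainder).
Monic irreducibles of degree 3 over GF(2): z^3 + z + 1, z^3 + z^2 + 1.
None of them divide g (all give nonzero remainder).
Monic irreducibles of degree 4 over GF(2): z^4 + z + 1, z^4 + z^3 + 1, z^4 + z^3 + z^2 + z + 1.
None of them divide g (all give nonzero remainder).
No irreducible factor of degree ≤ 4 exists, so g is irreducible over GF(2).

Yes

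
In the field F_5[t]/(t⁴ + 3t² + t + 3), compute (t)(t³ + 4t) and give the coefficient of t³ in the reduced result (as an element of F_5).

Multiply in F_5[t]: (t)·(t³ + 4t) = t⁴ + 4t².
Reduce using t⁴ ≡ 2t² + 4t + 2 (mod t⁴ + 3t² + t + 3).
Reduced: t² + 4t + 2.

0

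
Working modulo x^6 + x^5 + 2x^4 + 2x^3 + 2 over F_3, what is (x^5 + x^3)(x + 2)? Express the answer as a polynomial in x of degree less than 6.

x^5 + 2x^4 + 1

Multiply in F_3[x]: (x^5 + x^3)·(x + 2) = x^6 + 2x^5 + x^4 + 2x^3.
Reduce using x^6 ≡ 2x^5 + x^4 + x^3 + 1 (mod x^6 + x^5 + 2x^4 + 2x^3 + 2).
Reduced: x^5 + 2x^4 + 1.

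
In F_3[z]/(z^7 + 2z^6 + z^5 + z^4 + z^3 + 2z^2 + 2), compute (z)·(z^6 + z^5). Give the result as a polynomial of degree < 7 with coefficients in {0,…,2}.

Multiply in F_3[z]: (z)·(z^6 + z^5) = z^7 + z^6.
Reduce using z^7 ≡ z^6 + 2z^5 + 2z^4 + 2z^3 + z^2 + 1 (mod z^7 + 2z^6 + z^5 + z^4 + z^3 + 2z^2 + 2).
Reduced: 2z^6 + 2z^5 + 2z^4 + 2z^3 + z^2 + 1.

2z^6 + 2z^5 + 2z^4 + 2z^3 + z^2 + 1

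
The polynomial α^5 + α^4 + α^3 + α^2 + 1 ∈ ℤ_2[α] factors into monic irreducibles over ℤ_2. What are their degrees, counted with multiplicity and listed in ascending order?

Write h(α) = α^5 + α^4 + α^3 + α^2 + 1.
Roots in ℤ_2: h(0) = 1; h(1) = 1.
Complete factorization: h(α) = (α^5 + α^4 + α^3 + α^2 + 1).
Factor degrees with multiplicity: 5 = 5.

5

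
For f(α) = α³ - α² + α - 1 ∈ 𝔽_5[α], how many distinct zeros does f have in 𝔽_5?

3

Evaluate at each of the 5 elements of 𝔽_5:
f(0) = 4; f(1) = 0 → root; f(2) = 0 → root; f(3) = 0 → root; f(4) = 1.
Roots: {1, 2, 3}.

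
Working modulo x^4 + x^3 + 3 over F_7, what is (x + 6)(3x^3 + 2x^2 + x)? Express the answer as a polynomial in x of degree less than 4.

3x^3 + 6x^2 + 6x + 5

Multiply in F_7[x]: (x + 6)·(3x^3 + 2x^2 + x) = 3x^4 + 6x^3 + 6x^2 + 6x.
Reduce using x^4 ≡ 6x^3 + 4 (mod x^4 + x^3 + 3).
Reduced: 3x^3 + 6x^2 + 6x + 5.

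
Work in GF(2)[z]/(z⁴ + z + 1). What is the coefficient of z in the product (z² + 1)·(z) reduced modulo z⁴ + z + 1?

Multiply in GF(2)[z]: (z² + 1)·(z) = z³ + z.
Reduced: z³ + z.

1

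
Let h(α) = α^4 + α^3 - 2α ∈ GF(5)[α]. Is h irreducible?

Check for roots in GF(5): h(0) = 0 → root; h(1) = 0 → root; h(2) = 0 → root; h(3) = 2; h(4) = 2.
h(0) = 0, so (α) divides h(α); h is reducible.

No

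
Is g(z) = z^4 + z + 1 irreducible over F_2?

Check for roots in F_2: g(0) = 1; g(1) = 1.
No roots, so no linear factors.
Monic irreducibles of degree 2 over GF(2): z^2 + z + 1.
None of them divide g (all give nonzero remainder).
No irreducible factor of degree ≤ 2 exists, so g is irreducible over GF(2).

Yes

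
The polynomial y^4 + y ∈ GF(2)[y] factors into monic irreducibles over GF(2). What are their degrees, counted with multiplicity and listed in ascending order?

1, 1, 2

Write g(y) = y^4 + y.
Roots in GF(2): g(0) = 0 → root; g(1) = 0 → root.
Linear factors from roots: (y), (y + 1).
Complete factorization: g(y) = (y)·(y + 1)·(y^2 + y + 1).
Factor degrees with multiplicity: 1 + 1 + 2 = 4.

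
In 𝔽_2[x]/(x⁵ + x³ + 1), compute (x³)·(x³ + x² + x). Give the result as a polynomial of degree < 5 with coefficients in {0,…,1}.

x^3 + x + 1

Multiply in 𝔽_2[x]: (x³)·(x³ + x² + x) = x⁶ + x⁵ + x⁴.
Reduce using x⁵ ≡ x³ + 1 (mod x⁵ + x³ + 1).
Reduced: x³ + x + 1.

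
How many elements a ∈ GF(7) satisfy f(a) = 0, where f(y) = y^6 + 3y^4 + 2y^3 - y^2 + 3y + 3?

3

Evaluate at each of the 7 elements of GF(7):
f(0) = 3; f(1) = 4; f(2) = 0 → root; f(3) = 0 → root; f(4) = 0 → root; f(5) = 5; f(6) = 1.
Roots: {2, 3, 4}.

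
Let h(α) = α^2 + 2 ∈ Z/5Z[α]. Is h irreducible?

Check for roots in Z/5Z: h(0) = 2; h(1) = 3; h(2) = 1; h(3) = 1; h(4) = 3.
No roots. A degree-2 polynomial over a field with no linear factor is irreducible.

Yes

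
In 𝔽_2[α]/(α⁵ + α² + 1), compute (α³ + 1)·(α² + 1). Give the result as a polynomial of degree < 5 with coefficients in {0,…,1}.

Multiply in 𝔽_2[α]: (α³ + 1)·(α² + 1) = α⁵ + α³ + α² + 1.
Reduce using α⁵ ≡ α² + 1 (mod α⁵ + α² + 1).
Reduced: α³.

α^3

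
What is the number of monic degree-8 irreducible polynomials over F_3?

810

Gauss's count: N_{3}(8) = (1/8) Σ_{d|8} μ(8/d)·3^d.
Divisors of 8: 1, 2, 4, 8; μ(8/d) for each: 0, 0, -1, 1.
Σ = − 3^4 + 3^8 = 6480.
N = 6480/8 = 810.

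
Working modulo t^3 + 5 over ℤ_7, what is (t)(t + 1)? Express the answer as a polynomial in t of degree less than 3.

t^2 + t

Multiply in ℤ_7[t]: (t)·(t + 1) = t^2 + t.
Reduced: t^2 + t.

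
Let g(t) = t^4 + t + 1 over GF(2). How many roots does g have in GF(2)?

Evaluate at each of the 2 elements of GF(2):
g(0) = 1; g(1) = 1.
No element is a root.

0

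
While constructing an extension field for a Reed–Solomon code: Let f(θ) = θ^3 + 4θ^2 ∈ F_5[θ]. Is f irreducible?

No

Check for roots in F_5: f(0) = 0 → root; f(1) = 0 → root; f(2) = 4; f(3) = 3; f(4) = 3.
f(0) = 0, so (θ) divides f(θ); f is reducible.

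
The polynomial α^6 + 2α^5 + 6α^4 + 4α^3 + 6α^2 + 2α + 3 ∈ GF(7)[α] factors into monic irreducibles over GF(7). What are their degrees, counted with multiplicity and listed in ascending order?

1, 1, 4

Write g(α) = α^6 + 2α^5 + 6α^4 + 4α^3 + 6α^2 + 2α + 3.
Linear factors from roots: (α + 5), (α + 3).
Complete factorization: g(α) = (α + 3)·(α + 5)·(α^4 + α^3 + 4α^2 + 6α + 3).
Factor degrees with multiplicity: 1 + 1 + 4 = 6.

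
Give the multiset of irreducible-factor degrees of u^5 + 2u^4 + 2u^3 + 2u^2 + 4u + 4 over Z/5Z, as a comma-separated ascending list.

1, 1, 1, 2

Write h(u) = u^5 + 2u^4 + 2u^3 + 2u^2 + 4u + 4.
Roots in Z/5Z: h(0) = 4; h(1) = 0 → root; h(2) = 0 → root; h(3) = 3; h(4) = 1.
Linear factors from roots: (u + 4), (u + 3).
Complete factorization: h(u) = (u + 4)·(u + 3)^2·(u^2 + 2u + 4).
Factor degrees with multiplicity: 1 + 1 + 1 + 2 = 5.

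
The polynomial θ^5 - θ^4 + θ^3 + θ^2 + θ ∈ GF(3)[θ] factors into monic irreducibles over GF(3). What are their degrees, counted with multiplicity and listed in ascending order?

Write h(θ) = θ^5 - θ^4 + θ^3 + θ^2 + θ.
Roots in GF(3): h(0) = 0 → root; h(1) = 0 → root; h(2) = 0 → root.
Linear factors from roots: (θ), (θ - 1), (θ + 1).
Complete factorization: h(θ) = (θ)·(θ + 1)·(θ - 1)·(θ^2 - θ - 1).
Factor degrees with multiplicity: 1 + 1 + 1 + 2 = 5.

1, 1, 1, 2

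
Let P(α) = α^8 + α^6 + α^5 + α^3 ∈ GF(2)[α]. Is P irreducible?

Check for roots in GF(2): P(0) = 0 → root; P(1) = 0 → root.
P(0) = 0, so (α) divides P(α); P is reducible.

No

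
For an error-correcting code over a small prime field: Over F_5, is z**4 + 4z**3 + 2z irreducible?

Write f(z) = z**4 + 4z**3 + 2z.
Check for roots in F_5: f(0) = 0 → root; f(1) = 2; f(2) = 2; f(3) = 0 → root; f(4) = 0 → root.
f(0) = 0, so (z) divides f(z); f is reducible.

No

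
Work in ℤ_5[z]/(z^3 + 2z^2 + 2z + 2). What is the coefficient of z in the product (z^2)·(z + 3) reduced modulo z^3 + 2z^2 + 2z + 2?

3

Multiply in ℤ_5[z]: (z^2)·(z + 3) = z^3 + 3z^2.
Reduce using z^3 ≡ 3z^2 + 3z + 3 (mod z^3 + 2z^2 + 2z + 2).
Reduced: z^2 + 3z + 3.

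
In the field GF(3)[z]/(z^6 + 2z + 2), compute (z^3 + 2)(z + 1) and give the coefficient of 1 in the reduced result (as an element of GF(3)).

2

Multiply in GF(3)[z]: (z^3 + 2)·(z + 1) = z^4 + z^3 + 2z + 2.
Reduced: z^4 + z^3 + 2z + 2.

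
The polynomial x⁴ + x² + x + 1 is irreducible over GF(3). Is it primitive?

Write f(x) = x⁴ + x² + x + 1.
|GF(3^4)^×| = 3^4 − 1 = 80. Prime factorization: 80 = 2^4·5.
f is primitive ⇔ x has order 80 in GF(3)[x]/(f), i.e. x^(80/q) ≠ 1 for each prime q | 80.
x^(40) mod f = 1
x^(16) mod f = x³ + 2.
Since x^(40) = 1, the order of x divides 40 < 80; not primitive.

No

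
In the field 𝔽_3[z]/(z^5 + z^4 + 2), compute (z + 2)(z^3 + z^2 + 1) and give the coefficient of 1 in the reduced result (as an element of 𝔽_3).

2

Multiply in 𝔽_3[z]: (z + 2)·(z^3 + z^2 + 1) = z^4 + 2z^2 + z + 2.
Reduced: z^4 + 2z^2 + z + 2.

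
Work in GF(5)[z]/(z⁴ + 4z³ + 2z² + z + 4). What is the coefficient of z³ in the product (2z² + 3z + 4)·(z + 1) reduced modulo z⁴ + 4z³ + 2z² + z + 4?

Multiply in GF(5)[z]: (2z² + 3z + 4)·(z + 1) = 2z³ + 2z + 4.
Reduced: 2z³ + 2z + 4.

2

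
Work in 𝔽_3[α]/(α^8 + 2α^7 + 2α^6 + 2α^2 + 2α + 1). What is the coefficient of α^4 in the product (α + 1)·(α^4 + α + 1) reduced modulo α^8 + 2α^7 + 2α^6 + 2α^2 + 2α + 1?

1

Multiply in 𝔽_3[α]: (α + 1)·(α^4 + α + 1) = α^5 + α^4 + α^2 + 2α + 1.
Reduced: α^5 + α^4 + α^2 + 2α + 1.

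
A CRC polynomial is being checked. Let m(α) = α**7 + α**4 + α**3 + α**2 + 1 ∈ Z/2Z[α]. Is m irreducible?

Check for roots in Z/2Z: m(0) = 1; m(1) = 1.
No roots, so no linear factors.
Monic irreducibles of degree 2 over GF(2): α**2 + α + 1.
None of them divide m (all give nonzero remainder).
Monic irreducibles of degree 3 over GF(2): α**3 + α + 1, α**3 + α**2 + 1.
None of them divide m (all give nonzero remainder).
No irreducible factor of degree ≤ 3 exists, so m is irreducible over GF(2).

Yes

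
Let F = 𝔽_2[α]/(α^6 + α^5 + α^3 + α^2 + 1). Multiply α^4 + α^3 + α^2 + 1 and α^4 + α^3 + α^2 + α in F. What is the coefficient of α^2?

Multiply in 𝔽_2[α]: (α^4 + α^3 + α^2 + 1)·(α^4 + α^3 + α^2 + α) = α^8 + α^6 + α^5 + α^4 + α^2 + α.
Reduce using α^6 ≡ α^5 + α^3 + α^2 + 1 (mod α^6 + α^5 + α^3 + α^2 + 1).
Reduced: α^4 + α^3.

0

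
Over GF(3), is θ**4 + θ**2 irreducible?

Write g(θ) = θ**4 + θ**2.
Check for roots in GF(3): g(0) = 0 → root; g(1) = 2; g(2) = 2.
g(0) = 0, so (θ) divides g(θ); g is reducible.

No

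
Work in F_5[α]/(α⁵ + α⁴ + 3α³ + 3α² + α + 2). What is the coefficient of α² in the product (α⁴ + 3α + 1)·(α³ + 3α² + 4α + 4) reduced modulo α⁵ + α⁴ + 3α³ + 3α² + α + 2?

4

Multiply in F_5[α]: (α⁴ + 3α + 1)·(α³ + 3α² + 4α + 4) = α⁷ + 3α⁶ + 4α⁵ + 2α⁴ + α + 4.
Reduce using α⁵ ≡ 4α⁴ + 2α³ + 2α² + 4α + 3 (mod α⁵ + α⁴ + 3α³ + 3α² + α + 2).
Reduced: 4α⁴ + α³ + 4α² + 3α + 1.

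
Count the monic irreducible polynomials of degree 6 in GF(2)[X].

By the necklace-counting formula, N_2(6) = (1/6) Σ_{d|6} μ(6/d)·2^d.
Divisors of 6: 1, 2, 3, 6; μ(6/d) for each: 1, -1, -1, 1.
Σ = 2^1 − 2^2 − 2^3 + 2^6 = 54.
N = 54/6 = 9.

9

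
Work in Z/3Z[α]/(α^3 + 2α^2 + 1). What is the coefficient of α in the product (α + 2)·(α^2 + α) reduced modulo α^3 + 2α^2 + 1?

2

Multiply in Z/3Z[α]: (α + 2)·(α^2 + α) = α^3 + 2α.
Reduce using α^3 ≡ α^2 + 2 (mod α^3 + 2α^2 + 1).
Reduced: α^2 + 2α + 2.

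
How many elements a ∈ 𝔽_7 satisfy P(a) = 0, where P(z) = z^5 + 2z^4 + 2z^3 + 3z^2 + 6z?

Evaluate at each of the 7 elements of 𝔽_7:
P(0) = 0 → root; P(1) = 0 → root; P(2) = 6; P(3) = 0 → root; P(4) = 0 → root; P(5) = 5; P(6) = 3.
Roots: {0, 1, 3, 4}.

4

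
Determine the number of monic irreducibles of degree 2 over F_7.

x^(7^2) − x is the product of all monic irreducibles of degree dividing 2; Möbius inversion gives N = (1/2) Σ μ(2/d)·7^d.
Divisors of 2: 1, 2; μ(2/d) for each: -1, 1.
Σ = − 7^1 + 7^2 = 42.
N = 42/2 = 21.

21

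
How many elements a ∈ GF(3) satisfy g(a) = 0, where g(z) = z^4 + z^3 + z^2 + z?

Evaluate at each of the 3 elements of GF(3):
g(0) = 0 → root; g(1) = 1; g(2) = 0 → root.
Roots: {0, 2}.

2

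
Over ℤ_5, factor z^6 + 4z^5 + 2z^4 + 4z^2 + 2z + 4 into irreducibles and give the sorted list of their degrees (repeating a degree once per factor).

Write h(z) = z^6 + 4z^5 + 2z^4 + 4z^2 + 2z + 4.
Roots in ℤ_5: h(0) = 4; h(1) = 2; h(2) = 3; h(3) = 4; h(4) = 0 → root.
Linear factors from roots: (z + 1).
Complete factorization: h(z) = (z + 1)^2·(z^2 + 3z + 4)·(z^2 + 4z + 1).
Factor degrees with multiplicity: 1 + 1 + 2 + 2 = 6.

1, 1, 2, 2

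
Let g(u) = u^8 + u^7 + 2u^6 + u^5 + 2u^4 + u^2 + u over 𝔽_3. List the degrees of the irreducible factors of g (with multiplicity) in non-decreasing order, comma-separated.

Roots in 𝔽_3: g(0) = 0 → root; g(1) = 0 → root; g(2) = 0 → root.
Linear factors from roots: (u), (u + 2), (u + 1).
Complete factorization: g(u) = (u)·(u + 1)·(u + 2)·(u^2 + 2u + 2)·(u^3 + 2u^2 + 1).
Factor degrees with multiplicity: 1 + 1 + 1 + 2 + 3 = 8.

1, 1, 1, 2, 3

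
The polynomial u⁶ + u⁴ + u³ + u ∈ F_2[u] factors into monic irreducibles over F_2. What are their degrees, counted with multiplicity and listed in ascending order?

Write h(u) = u⁶ + u⁴ + u³ + u.
Roots in F_2: h(0) = 0 → root; h(1) = 0 → root.
Linear factors from roots: (u), (u + 1).
Complete factorization: h(u) = (u)·(u + 1)^3·(u² + u + 1).
Factor degrees with multiplicity: 1 + 1 + 1 + 1 + 2 = 6.

1, 1, 1, 1, 2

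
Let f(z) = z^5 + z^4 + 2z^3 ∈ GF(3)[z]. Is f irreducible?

Check for roots in GF(3): f(0) = 0 → root; f(1) = 1; f(2) = 1.
f(0) = 0, so (z) divides f(z); f is reducible.

No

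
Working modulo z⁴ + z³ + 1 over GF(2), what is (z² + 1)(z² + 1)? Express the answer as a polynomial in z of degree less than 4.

Multiply in GF(2)[z]: (z² + 1)·(z² + 1) = z⁴ + 1.
Reduce using z⁴ ≡ z³ + 1 (mod z⁴ + z³ + 1).
Reduced: z³.

z^3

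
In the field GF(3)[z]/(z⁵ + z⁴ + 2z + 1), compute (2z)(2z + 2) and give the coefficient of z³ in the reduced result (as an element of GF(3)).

Multiply in GF(3)[z]: (2z)·(2z + 2) = z² + z.
Reduced: z² + z.

0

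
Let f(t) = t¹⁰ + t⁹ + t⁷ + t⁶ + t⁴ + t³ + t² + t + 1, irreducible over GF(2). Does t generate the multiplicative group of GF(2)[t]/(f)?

Yes

|GF(2^10)^×| = 2^10 − 1 = 1023. Prime factorization: 1023 = 3·11·31.
f is primitive ⇔ t has order 1023 in GF(2)[t]/(f), i.e. t^(1023/q) ≠ 1 for each prime q | 1023.
t^(341) mod f = t⁶ + t³ + t² + 1.
t^(93) mod f = t⁸ + t⁶ + t⁵ + t³ + t + 1.
t^(33) mod f = t⁸ + t⁶ + t⁵ + t⁴ + t.
None equal 1, so t has full order 1023; f is primitive.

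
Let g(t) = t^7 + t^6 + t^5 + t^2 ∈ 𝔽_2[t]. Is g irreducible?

No

Check for roots in 𝔽_2: g(0) = 0 → root; g(1) = 0 → root.
g(0) = 0, so (t) divides g(t); g is reducible.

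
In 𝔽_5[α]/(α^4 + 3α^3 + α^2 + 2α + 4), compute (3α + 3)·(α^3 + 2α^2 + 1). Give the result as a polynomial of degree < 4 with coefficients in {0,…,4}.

Multiply in 𝔽_5[α]: (3α + 3)·(α^3 + 2α^2 + 1) = 3α^4 + 4α^3 + α^2 + 3α + 3.
Reduce using α^4 ≡ 2α^3 + 4α^2 + 3α + 1 (mod α^4 + 3α^3 + α^2 + 2α + 4).
Reduced: 3α^2 + 2α + 1.

3α^2 + 2α + 1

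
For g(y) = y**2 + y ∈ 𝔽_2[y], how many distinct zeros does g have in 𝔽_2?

Evaluate at each of the 2 elements of 𝔽_2:
g(0) = 0 → root; g(1) = 0 → root.
Roots: {0, 1}.

2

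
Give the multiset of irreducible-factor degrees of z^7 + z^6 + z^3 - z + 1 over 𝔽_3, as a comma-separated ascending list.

1, 1, 1, 2, 2

Write h(z) = z^7 + z^6 + z^3 - z + 1.
Roots in 𝔽_3: h(0) = 1; h(1) = 0 → root; h(2) = 1.
Linear factors from roots: (z - 1).
Complete factorization: h(z) = (z - 1)^3·(z^2 + 1)·(z^2 + z - 1).
Factor degrees with multiplicity: 1 + 1 + 1 + 2 + 2 = 7.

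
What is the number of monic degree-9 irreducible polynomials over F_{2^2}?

29120

The number of monic irreducibles of degree 9 over GF(4) is (1/9)·Σ_{d∣9} μ(9/d) 4^d.
Divisors of 9: 1, 3, 9; μ(9/d) for each: 0, -1, 1.
Σ = − 4^3 + 4^9 = 262080.
N = 262080/9 = 29120.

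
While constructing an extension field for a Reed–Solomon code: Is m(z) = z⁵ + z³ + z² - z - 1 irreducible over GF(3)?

Check for roots in GF(3): m(0) = 2; m(1) = 1; m(2) = 2.
No roots, so no linear factors.
Monic irreducibles of degree 2 over GF(3): z² + 1, z² + z - 1, z² - z - 1.
None of them divide m (all give nonzero remainder).
No irreducible factor of degree ≤ 2 exists, so m is irreducible over GF(3).

Yes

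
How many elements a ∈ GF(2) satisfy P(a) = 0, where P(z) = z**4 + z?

Evaluate at each of the 2 elements of GF(2):
P(0) = 0 → root; P(1) = 0 → root.
Roots: {0, 1}.

2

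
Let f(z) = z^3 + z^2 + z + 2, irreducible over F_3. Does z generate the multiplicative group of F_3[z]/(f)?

No

|GF(3^3)^×| = 3^3 − 1 = 26. Prime factorization: 26 = 2·13.
f is primitive ⇔ z has order 26 in GF(3)[z]/(f), i.e. z^(26/q) ≠ 1 for each prime q | 26.
z^(13) mod f = 1
z^(2) mod f = z^2.
Since z^(13) = 1, the order of z divides 13 < 26; not primitive.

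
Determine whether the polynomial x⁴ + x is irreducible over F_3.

No

Write m(x) = x⁴ + x.
Check for roots in F_3: m(0) = 0 → root; m(1) = 2; m(2) = 0 → root.
m(0) = 0, so (x) divides m(x); m is reducible.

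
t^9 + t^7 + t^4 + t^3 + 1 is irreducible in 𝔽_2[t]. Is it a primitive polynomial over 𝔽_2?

No

Write f(t) = t^9 + t^7 + t^4 + t^3 + 1.
|GF(2^9)^×| = 2^9 − 1 = 511. Prime factorization: 511 = 7·73.
f is primitive ⇔ t has order 511 in GF(2)[t]/(f), i.e. t^(511/q) ≠ 1 for each prime q | 511.
t^(73) mod f = 1
t^(7) mod f = t^7.
Since t^(73) = 1, the order of t divides 73 < 511; not primitive.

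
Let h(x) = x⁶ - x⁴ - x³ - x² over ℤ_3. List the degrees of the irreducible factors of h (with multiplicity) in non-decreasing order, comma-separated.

1, 1, 1, 1, 2

Roots in ℤ_3: h(0) = 0 → root; h(1) = 1; h(2) = 0 → root.
Linear factors from roots: (x), (x + 1).
Complete factorization: h(x) = (x)^2·(x + 1)^2·(x² + x - 1).
Factor degrees with multiplicity: 1 + 1 + 1 + 1 + 2 = 6.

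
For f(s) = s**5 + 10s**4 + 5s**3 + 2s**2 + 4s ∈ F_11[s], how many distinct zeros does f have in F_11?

Evaluate at each of the 11 elements of F_11:
f(0) = 0 → root; f(1) = 0 → root; f(2) = 6; f(3) = 8; f(4) = 3; f(5) = 5; f(6) = 0 → root; f(7) = 0 → root; f(8) = 9; f(9) = 0 → root; f(10) = 2.
Roots: {0, 1, 6, 7, 9}.

5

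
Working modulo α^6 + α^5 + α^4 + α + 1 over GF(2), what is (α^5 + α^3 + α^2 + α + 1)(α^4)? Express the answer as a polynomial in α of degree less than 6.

α^5 + α^4 + 1

Multiply in GF(2)[α]: (α^5 + α^3 + α^2 + α + 1)·(α^4) = α^9 + α^7 + α^6 + α^5 + α^4.
Reduce using α^6 ≡ α^5 + α^4 + α + 1 (mod α^6 + α^5 + α^4 + α + 1).
Reduced: α^5 + α^4 + 1.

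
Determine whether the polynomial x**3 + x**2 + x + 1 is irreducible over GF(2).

No

Write f(x) = x**3 + x**2 + x + 1.
Check for roots in GF(2): f(0) = 1; f(1) = 0 → root.
f(1) = 0, so (x − 1) divides f(x); f is reducible.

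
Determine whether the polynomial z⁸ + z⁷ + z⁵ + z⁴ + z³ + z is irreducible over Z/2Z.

No

Write m(z) = z⁸ + z⁷ + z⁵ + z⁴ + z³ + z.
Check for roots in Z/2Z: m(0) = 0 → root; m(1) = 0 → root.
m(0) = 0, so (z) divides m(z); m is reducible.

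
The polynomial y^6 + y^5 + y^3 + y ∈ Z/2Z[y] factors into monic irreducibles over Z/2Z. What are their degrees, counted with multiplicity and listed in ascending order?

1, 1, 4

Write g(y) = y^6 + y^5 + y^3 + y.
Roots in Z/2Z: g(0) = 0 → root; g(1) = 0 → root.
Linear factors from roots: (y), (y + 1).
Complete factorization: g(y) = (y)·(y + 1)·(y^4 + y + 1).
Factor degrees with multiplicity: 1 + 1 + 4 = 6.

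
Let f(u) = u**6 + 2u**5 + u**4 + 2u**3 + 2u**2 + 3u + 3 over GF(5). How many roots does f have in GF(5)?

2

Evaluate at each of the 5 elements of GF(5):
f(0) = 3; f(1) = 4; f(2) = 2; f(3) = 0 → root; f(4) = 0 → root.
Roots: {3, 4}.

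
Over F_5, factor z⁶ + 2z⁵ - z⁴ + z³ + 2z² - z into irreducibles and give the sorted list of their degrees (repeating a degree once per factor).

Write h(z) = z⁶ + 2z⁵ - z⁴ + z³ + 2z² - z.
Roots in F_5: h(0) = 0 → root; h(1) = 4; h(2) = 1; h(3) = 1; h(4) = 0 → root.
Linear factors from roots: (z), (z + 1).
Complete factorization: h(z) = (z)·(z + 1)·(z² + 2z - 1)·(z² - z + 1).
Factor degrees with multiplicity: 1 + 1 + 2 + 2 = 6.

1, 1, 2, 2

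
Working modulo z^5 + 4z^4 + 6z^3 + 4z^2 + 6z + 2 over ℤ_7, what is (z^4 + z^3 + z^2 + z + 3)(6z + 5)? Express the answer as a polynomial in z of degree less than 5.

z^4 + 3z^3 + z^2 + z + 3

Multiply in ℤ_7[z]: (z^4 + z^3 + z^2 + z + 3)·(6z + 5) = 6z^5 + 4z^4 + 4z^3 + 4z^2 + 2z + 1.
Reduce using z^5 ≡ 3z^4 + z^3 + 3z^2 + z + 5 (mod z^5 + 4z^4 + 6z^3 + 4z^2 + 6z + 2).
Reduced: z^4 + 3z^3 + z^2 + z + 3.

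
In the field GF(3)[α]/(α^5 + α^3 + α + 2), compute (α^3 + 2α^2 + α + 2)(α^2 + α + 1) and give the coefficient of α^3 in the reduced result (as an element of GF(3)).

0

Multiply in GF(3)[α]: (α^3 + 2α^2 + α + 2)·(α^2 + α + 1) = α^5 + α^3 + 2α^2 + 2.
Reduce using α^5 ≡ 2α^3 + 2α + 1 (mod α^5 + α^3 + α + 2).
Reduced: 2α^2 + 2α.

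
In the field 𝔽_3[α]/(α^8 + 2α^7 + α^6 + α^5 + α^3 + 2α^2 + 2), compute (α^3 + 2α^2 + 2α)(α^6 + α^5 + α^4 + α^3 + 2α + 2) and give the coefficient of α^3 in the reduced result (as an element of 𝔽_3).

Multiply in 𝔽_3[α]: (α^3 + 2α^2 + 2α)·(α^6 + α^5 + α^4 + α^3 + 2α + 2) = α^9 + 2α^7 + 2α^6 + α^5 + α^4 + 2α^2 + α.
Reduce using α^8 ≡ α^7 + 2α^6 + 2α^5 + 2α^3 + α^2 + 1 (mod α^8 + 2α^7 + α^6 + α^5 + α^3 + 2α^2 + 2).
Reduced: 2α^7 + 2α + 1.

0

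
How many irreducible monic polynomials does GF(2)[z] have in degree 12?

x^(2^12) − x is the product of all monic irreducibles of degree dividing 12; Möbius inversion gives N = (1/12) Σ μ(12/d)·2^d.
Divisors of 12: 1, 2, 3, 4, 6, 12; μ(12/d) for each: 0, 1, 0, -1, -1, 1.
Σ = 2^2 − 2^4 − 2^6 + 2^12 = 4020.
N = 4020/12 = 335.

335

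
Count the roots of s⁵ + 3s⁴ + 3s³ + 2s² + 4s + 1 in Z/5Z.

0

Write g(s) = s⁵ + 3s⁴ + 3s³ + 2s² + 4s + 1.
Evaluate at each of the 5 elements of Z/5Z:
g(0) = 1; g(1) = 4; g(2) = 1; g(3) = 3; g(4) = 3.
No element is a root.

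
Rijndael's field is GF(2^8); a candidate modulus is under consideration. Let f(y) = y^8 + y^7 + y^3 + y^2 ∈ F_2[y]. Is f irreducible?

No

Check for roots in F_2: f(0) = 0 → root; f(1) = 0 → root.
f(0) = 0, so (y) divides f(y); f is reducible.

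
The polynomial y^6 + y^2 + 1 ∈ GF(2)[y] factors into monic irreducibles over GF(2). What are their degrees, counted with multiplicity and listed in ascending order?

Write g(y) = y^6 + y^2 + 1.
Roots in GF(2): g(0) = 1; g(1) = 1.
Complete factorization: g(y) = (y^3 + y + 1)^2.
Factor degrees with multiplicity: 3 + 3 = 6.

3, 3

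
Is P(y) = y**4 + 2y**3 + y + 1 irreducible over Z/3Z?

Yes

Check for roots in Z/3Z: P(0) = 1; P(1) = 2; P(2) = 2.
No roots, so no linear factors.
Monic irreducibles of degree 2 over GF(3): y**2 + 1, y**2 + y + 2, y**2 + 2y + 2.
None of them divide P (all give nonzero remainder).
No irreducible factor of degree ≤ 2 exists, so P is irreducible over GF(3).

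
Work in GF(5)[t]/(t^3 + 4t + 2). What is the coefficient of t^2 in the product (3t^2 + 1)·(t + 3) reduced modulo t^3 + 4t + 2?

4

Multiply in GF(5)[t]: (3t^2 + 1)·(t + 3) = 3t^3 + 4t^2 + t + 3.
Reduce using t^3 ≡ t + 3 (mod t^3 + 4t + 2).
Reduced: 4t^2 + 4t + 2.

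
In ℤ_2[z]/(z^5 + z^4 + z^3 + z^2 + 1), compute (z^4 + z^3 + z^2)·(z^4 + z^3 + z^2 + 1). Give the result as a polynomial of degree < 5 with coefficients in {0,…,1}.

z^4 + z^2 + z + 1

Multiply in ℤ_2[z]: (z^4 + z^3 + z^2)·(z^4 + z^3 + z^2 + 1) = z^8 + z^6 + z^3 + z^2.
Reduce using z^5 ≡ z^4 + z^3 + z^2 + 1 (mod z^5 + z^4 + z^3 + z^2 + 1).
Reduced: z^4 + z^2 + z + 1.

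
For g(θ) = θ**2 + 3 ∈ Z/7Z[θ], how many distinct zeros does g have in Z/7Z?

2

Evaluate at each of the 7 elements of Z/7Z:
g(0) = 3; g(1) = 4; g(2) = 0 → root; g(3) = 5; g(4) = 5; g(5) = 0 → root; g(6) = 4.
Roots: {2, 5}.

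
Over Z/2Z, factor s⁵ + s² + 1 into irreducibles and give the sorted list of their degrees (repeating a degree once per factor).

Write f(s) = s⁵ + s² + 1.
Roots in Z/2Z: f(0) = 1; f(1) = 1.
Complete factorization: f(s) = (s⁵ + s² + 1).
Factor degrees with multiplicity: 5 = 5.

5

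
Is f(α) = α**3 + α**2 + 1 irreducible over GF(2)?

Check for roots in GF(2): f(0) = 1; f(1) = 1.
No roots. A degree-3 polynomial over a field with no linear factor is irreducible.

Yes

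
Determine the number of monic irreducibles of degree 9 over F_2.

56

x^(2^9) − x is the product of all monic irreducibles of degree dividing 9; Möbius inversion gives N = (1/9) Σ μ(9/d)·2^d.
Divisors of 9: 1, 3, 9; μ(9/d) for each: 0, -1, 1.
Σ = − 2^3 + 2^9 = 504.
N = 504/9 = 56.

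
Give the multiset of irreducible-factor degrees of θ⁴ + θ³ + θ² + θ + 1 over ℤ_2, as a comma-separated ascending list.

Write g(θ) = θ⁴ + θ³ + θ² + θ + 1.
Roots in ℤ_2: g(0) = 1; g(1) = 1.
Complete factorization: g(θ) = (θ⁴ + θ³ + θ² + θ + 1).
Factor degrees with multiplicity: 4 = 4.

4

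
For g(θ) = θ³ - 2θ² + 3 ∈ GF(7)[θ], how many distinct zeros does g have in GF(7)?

2

Evaluate at each of the 7 elements of GF(7):
g(0) = 3; g(1) = 2; g(2) = 3; g(3) = 5; g(4) = 0 → root; g(5) = 1; g(6) = 0 → root.
Roots: {4, 6}.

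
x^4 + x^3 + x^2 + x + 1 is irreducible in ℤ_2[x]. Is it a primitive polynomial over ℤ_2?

Write f(x) = x^4 + x^3 + x^2 + x + 1.
|GF(2^4)^×| = 2^4 − 1 = 15. Prime factorization: 15 = 3·5.
f is primitive ⇔ x has order 15 in GF(2)[x]/(f), i.e. x^(15/q) ≠ 1 for each prime q | 15.
x^(5) mod f = 1
x^(3) mod f = x^3.
Since x^(5) = 1, the order of x divides 5 < 15; not primitive.

No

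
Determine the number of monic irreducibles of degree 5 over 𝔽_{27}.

By the necklace-counting formula, N_27(5) = (1/5) Σ_{d|5} μ(5/d)·27^d.
Divisors of 5: 1, 5; μ(5/d) for each: -1, 1.
Σ = − 27^1 + 27^5 = 14348880.
N = 14348880/5 = 2869776.

2869776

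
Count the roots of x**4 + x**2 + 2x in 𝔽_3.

2

Write h(x) = x**4 + x**2 + 2x.
Evaluate at each of the 3 elements of 𝔽_3:
h(0) = 0 → root; h(1) = 1; h(2) = 0 → root.
Roots: {0, 2}.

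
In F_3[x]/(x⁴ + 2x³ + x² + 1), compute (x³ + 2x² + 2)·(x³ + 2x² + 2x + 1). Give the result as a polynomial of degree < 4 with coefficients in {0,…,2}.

x^2 + 2x + 1

Multiply in F_3[x]: (x³ + 2x² + 2)·(x³ + 2x² + 2x + 1) = x⁶ + x⁵ + x³ + x + 2.
Reduce using x⁴ ≡ x³ + 2x² + 2 (mod x⁴ + 2x³ + x² + 1).
Reduced: x² + 2x + 1.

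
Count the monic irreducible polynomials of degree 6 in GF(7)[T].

The number of monic irreducibles of degree 6 over GF(7) is (1/6)·Σ_{d∣6} μ(6/d) 7^d.
Divisors of 6: 1, 2, 3, 6; μ(6/d) for each: 1, -1, -1, 1.
Σ = 7^1 − 7^2 − 7^3 + 7^6 = 117264.
N = 117264/6 = 19544.

19544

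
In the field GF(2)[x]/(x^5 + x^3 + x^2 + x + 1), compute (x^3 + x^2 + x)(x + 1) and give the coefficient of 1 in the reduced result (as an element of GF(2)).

0

Multiply in GF(2)[x]: (x^3 + x^2 + x)·(x + 1) = x^4 + x.
Reduced: x^4 + x.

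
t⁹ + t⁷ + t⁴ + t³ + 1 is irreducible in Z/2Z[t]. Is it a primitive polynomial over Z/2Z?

Write f(t) = t⁹ + t⁷ + t⁴ + t³ + 1.
|GF(2^9)^×| = 2^9 − 1 = 511. Prime factorization: 511 = 7·73.
f is primitive ⇔ t has order 511 in GF(2)[t]/(f), i.e. t^(511/q) ≠ 1 for each prime q | 511.
t^(73) mod f = 1
t^(7) mod f = t⁷.
Since t^(73) = 1, the order of t divides 73 < 511; not primitive.

No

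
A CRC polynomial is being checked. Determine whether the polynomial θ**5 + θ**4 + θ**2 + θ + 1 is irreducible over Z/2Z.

Write f(θ) = θ**5 + θ**4 + θ**2 + θ + 1.
Check for roots in Z/2Z: f(0) = 1; f(1) = 1.
No roots, so no linear factors.
Monic irreducibles of degree 2 over GF(2): θ**2 + θ + 1.
None of them divide f (all give nonzero remainder).
No irreducible factor of degree ≤ 2 exists, so f is irreducible over GF(2).

Yes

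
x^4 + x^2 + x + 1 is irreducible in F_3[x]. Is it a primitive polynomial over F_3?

Write f(x) = x^4 + x^2 + x + 1.
|GF(3^4)^×| = 3^4 − 1 = 80. Prime factorization: 80 = 2^4·5.
f is primitive ⇔ x has order 80 in GF(3)[x]/(f), i.e. x^(80/q) ≠ 1 for each prime q | 80.
x^(40) mod f = 1
x^(16) mod f = x^3 + 2.
Since x^(40) = 1, the order of x divides 40 < 80; not primitive.

No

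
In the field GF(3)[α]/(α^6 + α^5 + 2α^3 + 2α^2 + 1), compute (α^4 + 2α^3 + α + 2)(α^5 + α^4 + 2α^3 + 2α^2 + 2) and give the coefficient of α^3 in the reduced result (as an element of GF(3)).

Multiply in GF(3)[α]: (α^4 + 2α^3 + α + 2)·(α^5 + α^4 + 2α^3 + 2α^2 + 2) = α^9 + α^7 + α^6 + α^5 + α^3 + α^2 + 2α + 1.
Reduce using α^6 ≡ 2α^5 + α^3 + α^2 + 2 (mod α^6 + α^5 + 2α^3 + 2α^2 + 1).
Reduced: α^5 + α^4 + 2α^3 + 2α^2 + 1.

2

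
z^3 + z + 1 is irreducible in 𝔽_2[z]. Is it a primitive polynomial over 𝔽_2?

Write f(z) = z^3 + z + 1.
|GF(2^3)^×| = 2^3 − 1 = 7. Prime factorization: 7 = 7.
f is primitive ⇔ z has order 7 in GF(2)[z]/(f), i.e. z^(7/q) ≠ 1 for each prime q | 7.
z^(1) mod f = z.
None equal 1, so z has full order 7; f is primitive.

Yes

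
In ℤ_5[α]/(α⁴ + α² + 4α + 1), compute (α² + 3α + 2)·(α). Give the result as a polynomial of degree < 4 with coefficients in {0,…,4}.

α^3 + 3α^2 + 2α

Multiply in ℤ_5[α]: (α² + 3α + 2)·(α) = α³ + 3α² + 2α.
Reduced: α³ + 3α² + 2α.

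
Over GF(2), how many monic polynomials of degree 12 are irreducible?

The number of monic irreducibles of degree 12 over GF(2) is (1/12)·Σ_{d∣12} μ(12/d) 2^d.
Divisors of 12: 1, 2, 3, 4, 6, 12; μ(12/d) for each: 0, 1, 0, -1, -1, 1.
Σ = 2^2 − 2^4 − 2^6 + 2^12 = 4020.
N = 4020/12 = 335.

335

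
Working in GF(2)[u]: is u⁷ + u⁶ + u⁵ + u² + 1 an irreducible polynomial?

Yes

Write f(u) = u⁷ + u⁶ + u⁵ + u² + 1.
Check for roots in GF(2): f(0) = 1; f(1) = 1.
No roots, so no linear factors.
Monic irreducibles of degree 2 over GF(2): u² + u + 1.
None of them divide f (all give nonzero remainder).
Monic irreducibles of degree 3 over GF(2): u³ + u + 1, u³ + u² + 1.
None of them divide f (all give nonzero remainder).
No irreducible factor of degree ≤ 3 exists, so f is irreducible over GF(2).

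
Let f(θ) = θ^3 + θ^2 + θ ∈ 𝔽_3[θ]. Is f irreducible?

No

Check for roots in 𝔽_3: f(0) = 0 → root; f(1) = 0 → root; f(2) = 2.
f(0) = 0, so (θ) divides f(θ); f is reducible.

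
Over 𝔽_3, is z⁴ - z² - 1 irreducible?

Write P(z) = z⁴ - z² - 1.
Check for roots in 𝔽_3: P(0) = 2; P(1) = 2; P(2) = 2.
No roots, so no linear factors.
Monic irreducibles of degree 2 over GF(3): z² + 1, z² + z - 1, z² - z - 1.
None of them divide P (all give nonzero remainder).
No irreducible factor of degree ≤ 2 exists, so P is irreducible over GF(3).

Yes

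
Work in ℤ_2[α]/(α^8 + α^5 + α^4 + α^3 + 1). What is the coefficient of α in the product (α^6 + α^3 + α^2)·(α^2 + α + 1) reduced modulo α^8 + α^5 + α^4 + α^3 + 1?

0

Multiply in ℤ_2[α]: (α^6 + α^3 + α^2)·(α^2 + α + 1) = α^8 + α^7 + α^6 + α^5 + α^2.
Reduce using α^8 ≡ α^5 + α^4 + α^3 + 1 (mod α^8 + α^5 + α^4 + α^3 + 1).
Reduced: α^7 + α^6 + α^4 + α^3 + α^2 + 1.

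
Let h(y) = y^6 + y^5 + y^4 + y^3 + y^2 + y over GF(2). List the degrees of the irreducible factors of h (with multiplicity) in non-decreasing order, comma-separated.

1, 1, 2, 2

Roots in GF(2): h(0) = 0 → root; h(1) = 0 → root.
Linear factors from roots: (y), (y + 1).
Complete factorization: h(y) = (y)·(y + 1)·(y^2 + y + 1)^2.
Factor degrees with multiplicity: 1 + 1 + 2 + 2 = 6.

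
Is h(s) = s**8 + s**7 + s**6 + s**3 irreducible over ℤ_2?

No

Check for roots in ℤ_2: h(0) = 0 → root; h(1) = 0 → root.
h(0) = 0, so (s) divides h(s); h is reducible.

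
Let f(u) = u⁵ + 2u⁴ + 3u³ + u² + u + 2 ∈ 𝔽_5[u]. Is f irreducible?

No

Check for roots in 𝔽_5: f(0) = 2; f(1) = 0 → root; f(2) = 1; f(3) = 0 → root; f(4) = 0 → root.
f(1) = 0, so (u − 1) divides f(u); f is reducible.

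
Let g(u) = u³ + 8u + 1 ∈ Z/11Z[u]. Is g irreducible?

Yes

Check each element of Z/11Z for a root: g(0)=1, g(1)=10, g(2)=3, g(3)=8, g(4)=9, g(5)=1, g(6)=1, g(7)=4, g(8)=5, g(9)=10, g(10)=3.
No roots. A degree-3 polynomial over a field with no linear factor is irreducible.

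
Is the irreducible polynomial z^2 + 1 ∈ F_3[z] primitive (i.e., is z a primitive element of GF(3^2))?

Write f(z) = z^2 + 1.
|GF(3^2)^×| = 3^2 − 1 = 8. Prime factorization: 8 = 2^3.
f is primitive ⇔ z has order 8 in GF(3)[z]/(f), i.e. z^(8/q) ≠ 1 for each prime q | 8.
z^(4) mod f = 1
Since z^(4) = 1, the order of z divides 4 < 8; not primitive.

No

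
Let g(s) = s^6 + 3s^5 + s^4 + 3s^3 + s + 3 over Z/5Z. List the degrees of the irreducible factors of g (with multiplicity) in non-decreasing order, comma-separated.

Roots in Z/5Z: g(0) = 3; g(1) = 2; g(2) = 0 → root; g(3) = 1; g(4) = 3.
Linear factors from roots: (s + 3).
Complete factorization: g(s) = (s + 3)·(s^2 + 2s + 3)·(s^3 + 3s^2 + 2s + 2).
Factor degrees with multiplicity: 1 + 2 + 3 = 6.

1, 2, 3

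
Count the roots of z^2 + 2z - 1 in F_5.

0

Write f(z) = z^2 + 2z - 1.
Evaluate at each of the 5 elements of F_5:
f(0) = 4; f(1) = 2; f(2) = 2; f(3) = 4; f(4) = 3.
No element is a root.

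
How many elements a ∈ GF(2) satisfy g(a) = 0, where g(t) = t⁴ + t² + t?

Evaluate at each of the 2 elements of GF(2):
g(0) = 0 → root; g(1) = 1.
Roots: {0}.

1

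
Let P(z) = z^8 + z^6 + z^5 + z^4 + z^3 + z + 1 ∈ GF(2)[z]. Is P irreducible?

Check for roots in GF(2): P(0) = 1; P(1) = 1.
No roots, so no linear factors.
Monic irreducibles of degree 2 over GF(2): z^2 + z + 1.
None of them divide P (all give nonzero remainder).
Monic irreducibles of degree 3 over GF(2): z^3 + z + 1, z^3 + z^2 + 1.
None of them divide P (all give nonzero remainder).
Monic irreducibles of degree 4 over GF(2): z^4 + z + 1, z^4 + z^3 + 1, z^4 + z^3 + z^2 + z + 1.
None of them divide P (all give nonzero remainder).
No irreducible factor of degree ≤ 4 exists, so P is irreducible over GF(2).

Yes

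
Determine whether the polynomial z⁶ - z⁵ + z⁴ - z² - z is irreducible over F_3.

Write h(z) = z⁶ - z⁵ + z⁴ - z² - z.
Check for roots in F_3: h(0) = 0 → root; h(1) = 2; h(2) = 0 → root.
h(0) = 0, so (z) divides h(z); h is reducible.

No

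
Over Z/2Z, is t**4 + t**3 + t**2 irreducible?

Write P(t) = t**4 + t**3 + t**2.
Check for roots in Z/2Z: P(0) = 0 → root; P(1) = 1.
P(0) = 0, so (t) divides P(t); P is reducible.

No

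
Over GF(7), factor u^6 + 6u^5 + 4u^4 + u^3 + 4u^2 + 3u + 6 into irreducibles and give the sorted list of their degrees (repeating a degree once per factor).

1, 1, 1, 3

Write f(u) = u^6 + 6u^5 + 4u^4 + u^3 + 4u^2 + 3u + 6.
Linear factors from roots: (u + 3), (u + 2).
Complete factorization: f(u) = (u + 2)·(u + 3)^2·(u^3 + 5u^2 + 6u + 5).
Factor degrees with multiplicity: 1 + 1 + 1 + 3 = 6.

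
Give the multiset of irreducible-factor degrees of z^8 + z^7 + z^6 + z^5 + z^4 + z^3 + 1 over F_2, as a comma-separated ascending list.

Write f(z) = z^8 + z^7 + z^6 + z^5 + z^4 + z^3 + 1.
Roots in F_2: f(0) = 1; f(1) = 1.
Complete factorization: f(z) = (z^8 + z^7 + z^6 + z^5 + z^4 + z^3 + 1).
Factor degrees with multiplicity: 8 = 8.

8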